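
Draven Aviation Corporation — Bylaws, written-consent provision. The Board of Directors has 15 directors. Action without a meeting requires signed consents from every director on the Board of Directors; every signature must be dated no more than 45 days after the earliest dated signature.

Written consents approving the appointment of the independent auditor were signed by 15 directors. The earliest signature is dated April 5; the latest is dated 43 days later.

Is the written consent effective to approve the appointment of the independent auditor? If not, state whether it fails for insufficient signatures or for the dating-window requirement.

Effective — both the signature and dating-window requirements are satisfied.

Signatures required: all of 15 — unanimous means all 15, so 15 needed; 15 signed. Sufficient.
Dating window: the latest signature is 43 days after the earliest; the limit is 45 days. Within the window.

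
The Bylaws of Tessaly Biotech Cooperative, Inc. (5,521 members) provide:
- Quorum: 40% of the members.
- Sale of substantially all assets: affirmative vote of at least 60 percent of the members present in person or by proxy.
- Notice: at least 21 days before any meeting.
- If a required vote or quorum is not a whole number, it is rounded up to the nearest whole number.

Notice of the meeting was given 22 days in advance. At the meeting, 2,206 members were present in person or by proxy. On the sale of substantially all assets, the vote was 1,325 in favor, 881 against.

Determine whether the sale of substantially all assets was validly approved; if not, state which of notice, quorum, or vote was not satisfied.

Invalid — quorum requirement not satisfied.

Notice: 22 days given; 21 required. Satisfied.
Quorum: 40% of 5,521 = 2,208.40, rounded up to 2,209; 2,206 present. Not satisfied.
Vote: requires three-fifths of those present (2,206); 3/5 of 2206 = 1323.60, rounded up to 1324, so 1,324 needed; 1,325 in favor. Satisfied.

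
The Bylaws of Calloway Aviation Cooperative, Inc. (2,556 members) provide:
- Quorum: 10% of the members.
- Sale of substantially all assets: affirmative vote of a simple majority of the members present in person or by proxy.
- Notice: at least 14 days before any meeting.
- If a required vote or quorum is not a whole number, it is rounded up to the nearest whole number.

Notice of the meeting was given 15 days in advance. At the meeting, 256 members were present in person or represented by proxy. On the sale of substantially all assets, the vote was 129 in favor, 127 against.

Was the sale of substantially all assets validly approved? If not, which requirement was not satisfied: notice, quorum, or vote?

Valid — all requirements satisfied.

Notice: 15 days given; 14 required. Satisfied.
Quorum: 10% of 2,556 = 255.60, rounded up to 256; 256 present. Satisfied.
Vote: requires a majority of those present (256); a majority of 256 is 129, so 129 needed; 129 in favor. Satisfied.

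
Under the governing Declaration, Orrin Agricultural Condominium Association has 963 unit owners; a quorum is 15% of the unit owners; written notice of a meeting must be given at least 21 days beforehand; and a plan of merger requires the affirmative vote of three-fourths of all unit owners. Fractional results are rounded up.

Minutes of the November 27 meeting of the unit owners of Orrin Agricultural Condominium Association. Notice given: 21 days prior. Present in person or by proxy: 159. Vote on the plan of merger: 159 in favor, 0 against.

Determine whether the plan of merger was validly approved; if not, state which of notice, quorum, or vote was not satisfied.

Notice: 21 days given; 21 required. Satisfied.
Quorum: 15% of 963 = 144.45, rounded up to 145; 159 present. Satisfied.
Vote: requires three-fourths of all unit owners (963); 3/4 of 963 = 722.25, rounded up to 723, so 723 needed; 159 in favor. Not satisfied.

Invalid — vote requirement not satisfied.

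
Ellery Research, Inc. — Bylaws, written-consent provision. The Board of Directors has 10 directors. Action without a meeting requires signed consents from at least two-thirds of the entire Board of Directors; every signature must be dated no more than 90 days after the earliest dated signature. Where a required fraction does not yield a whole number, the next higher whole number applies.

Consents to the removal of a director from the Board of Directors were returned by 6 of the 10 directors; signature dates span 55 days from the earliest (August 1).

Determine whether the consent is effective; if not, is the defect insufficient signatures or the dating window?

Signatures required: at least two-thirds of 10 — 2/3 of 10 = 6.67, rounded up to 7, so 7 needed; 6 signed. Insufficient.
Dating window: the latest signature is 55 days after the earliest; the limit is 90 days. Within the window.

Not effective — insufficient signatures.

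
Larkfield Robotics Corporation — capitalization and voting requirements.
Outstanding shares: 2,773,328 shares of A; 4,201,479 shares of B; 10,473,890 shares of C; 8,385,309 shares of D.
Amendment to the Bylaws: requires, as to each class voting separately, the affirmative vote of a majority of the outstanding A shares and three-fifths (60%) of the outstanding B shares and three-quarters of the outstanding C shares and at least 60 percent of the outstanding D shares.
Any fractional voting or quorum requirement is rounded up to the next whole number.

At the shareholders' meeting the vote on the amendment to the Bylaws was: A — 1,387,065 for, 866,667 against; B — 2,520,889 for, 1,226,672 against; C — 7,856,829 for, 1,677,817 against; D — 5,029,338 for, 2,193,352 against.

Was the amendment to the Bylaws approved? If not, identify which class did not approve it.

A: a majority of 2773328 is 1386665; 1,386,665 required, 1,387,065 in favor — approved.
B: 3/5 of 4201479 = 2520887.40, rounded up to 2520888; 2,520,888 required, 2,520,889 in favor — approved.
C: 3/4 of 10473890 = 7855417.50, rounded up to 7855418; 7,855,418 required, 7,856,829 in favor — approved.
D: 3/5 of 8385309 = 5031185.40, rounded up to 5031186; 5,031,186 required, 5,029,338 in favor — not approved.

Not approved — the D shares did not give the required vote.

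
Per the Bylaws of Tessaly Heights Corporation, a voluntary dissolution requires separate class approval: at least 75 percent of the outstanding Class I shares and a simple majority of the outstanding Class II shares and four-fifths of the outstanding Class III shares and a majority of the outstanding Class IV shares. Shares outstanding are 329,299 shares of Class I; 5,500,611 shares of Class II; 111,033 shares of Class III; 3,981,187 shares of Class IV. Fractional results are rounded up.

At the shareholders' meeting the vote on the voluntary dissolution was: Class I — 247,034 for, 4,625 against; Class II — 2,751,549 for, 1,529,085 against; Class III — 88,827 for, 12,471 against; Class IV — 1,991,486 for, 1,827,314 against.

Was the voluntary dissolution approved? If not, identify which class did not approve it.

Class I: 3/4 of 329299 = 246974.25, rounded up to 246975; 246,975 required, 247,034 in favor — approved.
Class II: a majority of 5500611 is 2750306; 2,750,306 required, 2,751,549 in favor — approved.
Class III: 4/5 of 111033 = 88826.40, rounded up to 88827; 88,827 required, 88,827 in favor — approved.
Class IV: a majority of 3981187 is 1990594; 1,990,594 required, 1,991,486 in favor — approved.

Approved — every class gave the required vote.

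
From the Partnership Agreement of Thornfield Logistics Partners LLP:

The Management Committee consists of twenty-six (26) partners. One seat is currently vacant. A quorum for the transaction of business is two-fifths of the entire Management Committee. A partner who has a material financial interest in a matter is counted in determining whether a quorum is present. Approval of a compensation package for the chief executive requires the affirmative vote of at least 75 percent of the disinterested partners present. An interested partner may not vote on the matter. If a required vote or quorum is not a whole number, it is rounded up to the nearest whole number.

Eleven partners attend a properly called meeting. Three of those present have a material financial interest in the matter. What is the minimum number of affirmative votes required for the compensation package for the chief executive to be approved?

The compensation package for the chief executive requires three-fourths of the disinterested partners present (11 − 3 = 8).
3/4 of 8 = 6.

6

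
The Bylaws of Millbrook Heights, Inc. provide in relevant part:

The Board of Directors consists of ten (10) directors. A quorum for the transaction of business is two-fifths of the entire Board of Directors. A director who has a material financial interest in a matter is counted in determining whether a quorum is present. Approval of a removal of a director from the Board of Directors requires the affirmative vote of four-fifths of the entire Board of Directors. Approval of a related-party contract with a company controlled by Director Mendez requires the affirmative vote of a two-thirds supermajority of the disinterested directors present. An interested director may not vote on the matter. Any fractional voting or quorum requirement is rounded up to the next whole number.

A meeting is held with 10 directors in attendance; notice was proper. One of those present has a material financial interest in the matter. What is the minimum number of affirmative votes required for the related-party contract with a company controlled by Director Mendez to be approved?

The related-party contract with a company controlled by Director Mendez requires two-thirds of the disinterested directors present (10 − 1 = 9).
2/3 of 9 = 6.

6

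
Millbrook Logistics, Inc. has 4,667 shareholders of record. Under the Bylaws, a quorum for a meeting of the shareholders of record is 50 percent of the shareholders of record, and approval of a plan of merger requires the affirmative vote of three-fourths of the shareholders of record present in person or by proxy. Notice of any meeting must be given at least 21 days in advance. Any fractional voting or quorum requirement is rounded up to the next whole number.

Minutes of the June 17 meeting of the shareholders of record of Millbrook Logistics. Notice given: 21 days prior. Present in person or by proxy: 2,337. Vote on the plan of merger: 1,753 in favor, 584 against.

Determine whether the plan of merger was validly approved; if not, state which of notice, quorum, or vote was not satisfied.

Valid — all requirements satisfied.

Notice: 21 days given; 21 required. Satisfied.
Quorum: 50% of 4,667 = 2,333.50, rounded up to 2,334; 2,337 present. Satisfied.
Vote: requires three-fourths of those present (2,337); 3/4 of 2337 = 1752.75, rounded up to 1753, so 1,753 needed; 1,753 in favor. Satisfied.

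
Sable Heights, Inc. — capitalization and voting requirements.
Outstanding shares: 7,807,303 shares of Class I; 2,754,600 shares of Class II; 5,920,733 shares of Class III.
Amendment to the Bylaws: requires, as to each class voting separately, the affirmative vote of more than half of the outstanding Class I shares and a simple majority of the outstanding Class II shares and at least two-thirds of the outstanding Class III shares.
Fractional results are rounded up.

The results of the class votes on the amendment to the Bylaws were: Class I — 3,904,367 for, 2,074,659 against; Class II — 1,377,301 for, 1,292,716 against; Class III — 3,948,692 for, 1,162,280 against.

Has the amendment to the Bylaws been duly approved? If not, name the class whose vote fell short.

Approved — every class gave the required vote.

Class I: a majority of 7807303 is 3903652; 3,903,652 required, 3,904,367 in favor — approved.
Class II: a majority of 2754600 is 1377301; 1,377,301 required, 1,377,301 in favor — approved.
Class III: 2/3 of 5920733 = 3947155.33, rounded up to 3947156; 3,947,156 required, 3,948,692 in favor — approved.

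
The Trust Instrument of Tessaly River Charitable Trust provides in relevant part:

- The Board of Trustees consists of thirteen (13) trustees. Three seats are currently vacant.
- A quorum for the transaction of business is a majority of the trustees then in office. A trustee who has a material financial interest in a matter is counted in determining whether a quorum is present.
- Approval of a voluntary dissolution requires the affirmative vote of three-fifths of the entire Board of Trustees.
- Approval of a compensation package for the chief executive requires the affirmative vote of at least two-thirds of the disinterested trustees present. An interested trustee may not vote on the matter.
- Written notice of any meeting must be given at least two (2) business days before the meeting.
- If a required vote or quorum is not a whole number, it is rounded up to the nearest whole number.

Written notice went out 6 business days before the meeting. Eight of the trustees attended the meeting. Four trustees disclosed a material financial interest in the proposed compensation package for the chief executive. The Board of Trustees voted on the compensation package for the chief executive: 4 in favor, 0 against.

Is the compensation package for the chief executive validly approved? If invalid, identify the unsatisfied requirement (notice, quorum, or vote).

Notice: 6 business days given; 2 required (6 ≥ 2). Satisfied.
Quorum: 8 present (interested trustees count toward quorum); quorum is 6. Satisfied.
Vote: the compensation package for the chief executive requires two-thirds of the disinterested trustees present (8 − 4 = 4). 2/3 of 4 = 2.67, rounded up to 3, so 3 affirmative votes are needed; 4 voted in favor. Satisfied.

Valid — all requirements satisfied.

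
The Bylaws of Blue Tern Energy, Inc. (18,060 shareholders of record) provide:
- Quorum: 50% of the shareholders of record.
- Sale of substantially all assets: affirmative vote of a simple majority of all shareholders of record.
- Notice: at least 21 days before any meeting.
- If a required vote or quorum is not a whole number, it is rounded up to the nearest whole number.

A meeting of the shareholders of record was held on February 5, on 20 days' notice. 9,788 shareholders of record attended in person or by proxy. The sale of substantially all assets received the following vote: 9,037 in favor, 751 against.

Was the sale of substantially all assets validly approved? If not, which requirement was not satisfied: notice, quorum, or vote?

Invalid — notice requirement not satisfied.

Notice: 20 days given; 21 required. Not satisfied.
Quorum: 50% of 18,060 = 9,030; 9,788 present. Satisfied.
Vote: requires a majority of all shareholders of record (18,060); a majority of 18060 is 9031, so 9,031 needed; 9,037 in favor. Satisfied.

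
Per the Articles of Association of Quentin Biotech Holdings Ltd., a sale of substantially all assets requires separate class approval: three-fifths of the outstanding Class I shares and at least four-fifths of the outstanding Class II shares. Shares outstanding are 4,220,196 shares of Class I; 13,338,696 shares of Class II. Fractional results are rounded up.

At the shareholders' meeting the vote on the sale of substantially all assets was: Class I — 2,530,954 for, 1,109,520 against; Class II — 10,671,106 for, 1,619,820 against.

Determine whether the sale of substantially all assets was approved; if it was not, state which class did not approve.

Not approved — the Class I shares did not give the required vote.

Class I: 3/5 of 4220196 = 2532117.60, rounded up to 2532118; 2,532,118 required, 2,530,954 in favor — not approved.
Class II: 4/5 of 13338696 = 10670956.80, rounded up to 10670957; 10,670,957 required, 10,671,106 in favor — approved.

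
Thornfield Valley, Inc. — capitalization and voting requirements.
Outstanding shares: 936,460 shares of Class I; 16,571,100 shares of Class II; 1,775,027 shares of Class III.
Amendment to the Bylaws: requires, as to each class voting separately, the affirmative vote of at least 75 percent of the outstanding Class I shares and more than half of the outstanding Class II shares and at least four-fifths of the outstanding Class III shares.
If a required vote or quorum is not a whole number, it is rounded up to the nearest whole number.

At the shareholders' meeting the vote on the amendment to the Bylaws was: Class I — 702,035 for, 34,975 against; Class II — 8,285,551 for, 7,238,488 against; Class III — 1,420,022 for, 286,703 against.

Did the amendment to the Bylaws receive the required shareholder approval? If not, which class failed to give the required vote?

Not approved — the Class I shares did not give the required vote.

Class I: 3/4 of 936460 = 702345; 702,345 required, 702,035 in favor — not approved.
Class II: a majority of 16571100 is 8285551; 8,285,551 required, 8,285,551 in favor — approved.
Class III: 4/5 of 1775027 = 1420021.60, rounded up to 1420022; 1,420,022 required, 1,420,022 in favor — approved.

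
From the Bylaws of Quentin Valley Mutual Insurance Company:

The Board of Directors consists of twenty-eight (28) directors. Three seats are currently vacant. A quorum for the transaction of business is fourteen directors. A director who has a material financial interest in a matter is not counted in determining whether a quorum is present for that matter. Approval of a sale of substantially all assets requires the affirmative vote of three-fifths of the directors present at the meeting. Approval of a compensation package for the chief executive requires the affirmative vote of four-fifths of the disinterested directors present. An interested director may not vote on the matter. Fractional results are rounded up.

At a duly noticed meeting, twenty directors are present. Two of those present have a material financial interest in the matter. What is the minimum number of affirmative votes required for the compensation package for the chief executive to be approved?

15

The compensation package for the chief executive requires four-fifths of the disinterested directors present (20 − 2 = 18).
4/5 of 18 = 14.40, rounded up to 15.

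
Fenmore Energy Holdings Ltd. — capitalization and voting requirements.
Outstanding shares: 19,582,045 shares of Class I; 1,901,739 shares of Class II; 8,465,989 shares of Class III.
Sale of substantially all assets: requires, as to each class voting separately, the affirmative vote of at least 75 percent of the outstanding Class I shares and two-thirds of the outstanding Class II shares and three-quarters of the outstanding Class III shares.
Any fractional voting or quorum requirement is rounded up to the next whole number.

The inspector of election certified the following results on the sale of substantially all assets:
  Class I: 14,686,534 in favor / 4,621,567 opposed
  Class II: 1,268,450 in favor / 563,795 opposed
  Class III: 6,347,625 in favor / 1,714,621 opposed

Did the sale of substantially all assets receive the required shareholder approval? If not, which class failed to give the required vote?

Class I: 3/4 of 19582045 = 14686533.75, rounded up to 14686534; 14,686,534 required, 14,686,534 in favor — approved.
Class II: 2/3 of 1901739 = 1267826; 1,267,826 required, 1,268,450 in favor — approved.
Class III: 3/4 of 8465989 = 6349491.75, rounded up to 6349492; 6,349,492 required, 6,347,625 in favor — not approved.

Not approved — the Class III shares did not give the required vote.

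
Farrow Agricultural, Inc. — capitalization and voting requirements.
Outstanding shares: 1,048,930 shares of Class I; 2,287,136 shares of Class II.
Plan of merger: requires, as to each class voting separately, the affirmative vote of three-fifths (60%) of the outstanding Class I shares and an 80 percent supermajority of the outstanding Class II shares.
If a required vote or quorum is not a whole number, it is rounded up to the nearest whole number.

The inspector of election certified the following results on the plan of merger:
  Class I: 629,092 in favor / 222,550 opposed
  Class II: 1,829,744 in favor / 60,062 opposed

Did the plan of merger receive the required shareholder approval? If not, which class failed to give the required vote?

Class I: 3/5 of 1048930 = 629358; 629,358 required, 629,092 in favor — not approved.
Class II: 4/5 of 2287136 = 1829708.80, rounded up to 1829709; 1,829,709 required, 1,829,744 in favor — approved.

Not approved — the Class I shares did not give the required vote.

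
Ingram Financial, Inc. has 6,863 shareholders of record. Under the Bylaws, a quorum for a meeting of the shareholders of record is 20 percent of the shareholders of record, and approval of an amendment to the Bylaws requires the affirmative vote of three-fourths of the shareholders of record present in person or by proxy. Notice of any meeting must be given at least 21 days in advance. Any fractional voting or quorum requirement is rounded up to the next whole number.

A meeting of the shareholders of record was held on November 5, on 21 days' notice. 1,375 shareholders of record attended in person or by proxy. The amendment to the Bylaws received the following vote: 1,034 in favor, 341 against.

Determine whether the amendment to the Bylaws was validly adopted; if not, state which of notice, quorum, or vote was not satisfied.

Valid — all requirements satisfied.

Notice: 21 days given; 21 required. Satisfied.
Quorum: 20% of 6,863 = 1,372.60, rounded up to 1,373; 1,375 present. Satisfied.
Vote: requires three-fourths of those present (1,375); 3/4 of 1375 = 1031.25, rounded up to 1032, so 1,032 needed; 1,034 in favor. Satisfied.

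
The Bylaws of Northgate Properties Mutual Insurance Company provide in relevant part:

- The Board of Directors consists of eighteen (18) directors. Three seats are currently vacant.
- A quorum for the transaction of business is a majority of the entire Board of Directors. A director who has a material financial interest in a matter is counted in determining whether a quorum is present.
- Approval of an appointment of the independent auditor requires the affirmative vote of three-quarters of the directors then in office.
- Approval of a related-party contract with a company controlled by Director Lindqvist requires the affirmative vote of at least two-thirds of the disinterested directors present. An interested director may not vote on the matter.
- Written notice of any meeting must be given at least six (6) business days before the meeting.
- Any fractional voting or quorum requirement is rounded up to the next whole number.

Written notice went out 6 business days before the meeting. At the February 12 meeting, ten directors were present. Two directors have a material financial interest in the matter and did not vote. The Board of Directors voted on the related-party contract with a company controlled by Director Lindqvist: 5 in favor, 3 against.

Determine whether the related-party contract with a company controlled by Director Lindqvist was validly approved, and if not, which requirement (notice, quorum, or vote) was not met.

Notice: 6 business days given; 6 required (6 ≥ 6). Satisfied.
Quorum: 10 present (interested directors count toward quorum); quorum is 10. Satisfied.
Vote: the related-party contract with a company controlled by Director Lindqvist requires two-thirds of the disinterested directors present (10 − 2 = 8). 2/3 of 8 = 5.33, rounded up to 6, so 6 affirmative votes are needed; 5 voted in favor. Not satisfied.

Invalid — vote requirement not satisfied.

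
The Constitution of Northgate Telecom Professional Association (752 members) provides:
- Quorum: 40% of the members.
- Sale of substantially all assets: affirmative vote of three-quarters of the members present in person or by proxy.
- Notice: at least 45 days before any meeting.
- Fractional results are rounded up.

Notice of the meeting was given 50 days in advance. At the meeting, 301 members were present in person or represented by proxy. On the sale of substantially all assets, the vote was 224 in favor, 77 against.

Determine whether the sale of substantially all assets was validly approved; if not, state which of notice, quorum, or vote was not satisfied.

Notice: 50 days given; 45 required. Satisfied.
Quorum: 40% of 752 = 300.80, rounded up to 301; 301 present. Satisfied.
Vote: requires three-fourths of those present (301); 3/4 of 301 = 225.75, rounded up to 226, so 226 needed; 224 in favor. Not satisfied.

Invalid — vote requirement not satisfied.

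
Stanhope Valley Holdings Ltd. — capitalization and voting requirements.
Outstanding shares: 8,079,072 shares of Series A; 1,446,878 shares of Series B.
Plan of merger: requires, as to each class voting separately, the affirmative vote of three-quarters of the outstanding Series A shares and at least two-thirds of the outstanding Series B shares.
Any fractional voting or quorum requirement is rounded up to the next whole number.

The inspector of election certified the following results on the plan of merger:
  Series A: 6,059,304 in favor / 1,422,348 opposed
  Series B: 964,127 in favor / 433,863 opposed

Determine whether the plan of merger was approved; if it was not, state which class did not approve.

Series A: 3/4 of 8079072 = 6059304; 6,059,304 required, 6,059,304 in favor — approved.
Series B: 2/3 of 1446878 = 964585.33, rounded up to 964586; 964,586 required, 964,127 in favor — not approved.

Not approved — the Series B shares did not give the required vote.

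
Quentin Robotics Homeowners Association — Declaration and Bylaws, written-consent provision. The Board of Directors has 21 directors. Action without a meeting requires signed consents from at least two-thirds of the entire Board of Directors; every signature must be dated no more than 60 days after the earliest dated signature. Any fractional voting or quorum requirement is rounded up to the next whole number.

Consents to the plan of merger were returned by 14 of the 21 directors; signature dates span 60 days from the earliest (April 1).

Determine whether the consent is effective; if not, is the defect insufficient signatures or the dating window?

Effective — both the signature and dating-window requirements are satisfied.

Signatures required: at least two-thirds of 21 — 2/3 of 21 = 14, so 14 needed; 14 signed. Sufficient.
Dating window: the latest signature is 60 days after the earliest; the limit is 60 days. Within the window.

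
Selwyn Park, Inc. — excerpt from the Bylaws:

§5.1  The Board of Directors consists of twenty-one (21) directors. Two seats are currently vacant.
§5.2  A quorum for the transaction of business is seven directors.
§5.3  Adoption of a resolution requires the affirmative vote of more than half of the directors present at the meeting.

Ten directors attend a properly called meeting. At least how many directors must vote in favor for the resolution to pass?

6

The resolution requires a majority of the directors present (10).
A majority of 10 is 6.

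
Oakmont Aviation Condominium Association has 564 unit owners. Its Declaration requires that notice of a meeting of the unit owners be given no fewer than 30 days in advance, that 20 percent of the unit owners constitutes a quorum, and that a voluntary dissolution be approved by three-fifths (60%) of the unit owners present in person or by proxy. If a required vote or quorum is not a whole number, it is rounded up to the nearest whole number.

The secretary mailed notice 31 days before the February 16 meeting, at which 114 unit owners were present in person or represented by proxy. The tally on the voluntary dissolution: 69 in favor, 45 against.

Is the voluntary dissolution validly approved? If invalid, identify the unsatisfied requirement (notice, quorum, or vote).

Valid — all requirements satisfied.

Notice: 31 days given; 30 required. Satisfied.
Quorum: 20% of 564 = 112.80, rounded up to 113; 114 present. Satisfied.
Vote: requires three-fifths of those present (114); 3/5 of 114 = 68.40, rounded up to 69, so 69 needed; 69 in favor. Satisfied.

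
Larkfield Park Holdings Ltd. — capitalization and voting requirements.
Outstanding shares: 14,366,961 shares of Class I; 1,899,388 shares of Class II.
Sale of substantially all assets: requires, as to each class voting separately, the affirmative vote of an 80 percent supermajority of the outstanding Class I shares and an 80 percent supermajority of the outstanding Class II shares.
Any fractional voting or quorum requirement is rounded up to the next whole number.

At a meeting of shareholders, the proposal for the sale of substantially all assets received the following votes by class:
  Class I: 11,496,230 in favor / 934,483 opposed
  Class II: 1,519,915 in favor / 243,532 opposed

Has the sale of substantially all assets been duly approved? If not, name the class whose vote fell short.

Class I: 4/5 of 14366961 = 11493568.80, rounded up to 11493569; 11,493,569 required, 11,496,230 in favor — approved.
Class II: 4/5 of 1899388 = 1519510.40, rounded up to 1519511; 1,519,511 required, 1,519,915 in favor — approved.

Approved — every class gave the required vote.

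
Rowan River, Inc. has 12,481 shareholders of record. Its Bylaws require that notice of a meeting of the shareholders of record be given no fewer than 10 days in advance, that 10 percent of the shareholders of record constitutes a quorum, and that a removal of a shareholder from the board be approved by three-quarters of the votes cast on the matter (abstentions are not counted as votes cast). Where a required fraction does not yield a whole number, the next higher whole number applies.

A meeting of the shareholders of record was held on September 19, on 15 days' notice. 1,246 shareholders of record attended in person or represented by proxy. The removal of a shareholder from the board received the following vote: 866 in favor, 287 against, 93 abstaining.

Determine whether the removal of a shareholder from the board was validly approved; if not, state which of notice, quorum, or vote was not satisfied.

Invalid — quorum requirement not satisfied.

Notice: 15 days given; 10 required. Satisfied.
Quorum: 10% of 12,481 = 1,248.10, rounded up to 1,249; 1,246 present. Not satisfied.
Vote: requires three-fourths of the votes cast (1,246 − 93 abstaining = 1,153); 3/4 of 1153 = 864.75, rounded up to 865, so 865 needed; 866 in favor. Satisfied.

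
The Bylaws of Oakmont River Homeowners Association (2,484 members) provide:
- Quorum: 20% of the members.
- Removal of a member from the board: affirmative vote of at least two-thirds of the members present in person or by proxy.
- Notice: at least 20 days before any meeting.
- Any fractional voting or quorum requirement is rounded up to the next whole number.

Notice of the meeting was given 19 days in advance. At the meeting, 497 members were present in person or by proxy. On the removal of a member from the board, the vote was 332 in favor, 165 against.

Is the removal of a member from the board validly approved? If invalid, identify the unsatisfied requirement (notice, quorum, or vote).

Notice: 19 days given; 20 required. Not satisfied.
Quorum: 20% of 2,484 = 496.80, rounded up to 497; 497 present. Satisfied.
Vote: requires two-thirds of those present (497); 2/3 of 497 = 331.33, rounded up to 332, so 332 needed; 332 in favor. Satisfied.

Invalid — notice requirement not satisfied.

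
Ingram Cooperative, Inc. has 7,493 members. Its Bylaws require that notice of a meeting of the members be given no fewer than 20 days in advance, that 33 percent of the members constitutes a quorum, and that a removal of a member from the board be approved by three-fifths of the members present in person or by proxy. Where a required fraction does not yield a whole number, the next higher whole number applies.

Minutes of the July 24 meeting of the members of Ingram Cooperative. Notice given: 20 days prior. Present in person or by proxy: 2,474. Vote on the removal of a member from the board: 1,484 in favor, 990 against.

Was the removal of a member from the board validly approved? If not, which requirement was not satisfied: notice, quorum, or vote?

Invalid — vote requirement not satisfied.

Notice: 20 days given; 20 required. Satisfied.
Quorum: 33% of 7,493 = 2,472.69, rounded up to 2,473; 2,474 present. Satisfied.
Vote: requires three-fifths of those present (2,474); 3/5 of 2474 = 1484.40, rounded up to 1485, so 1,485 needed; 1,484 in favor. Not satisfied.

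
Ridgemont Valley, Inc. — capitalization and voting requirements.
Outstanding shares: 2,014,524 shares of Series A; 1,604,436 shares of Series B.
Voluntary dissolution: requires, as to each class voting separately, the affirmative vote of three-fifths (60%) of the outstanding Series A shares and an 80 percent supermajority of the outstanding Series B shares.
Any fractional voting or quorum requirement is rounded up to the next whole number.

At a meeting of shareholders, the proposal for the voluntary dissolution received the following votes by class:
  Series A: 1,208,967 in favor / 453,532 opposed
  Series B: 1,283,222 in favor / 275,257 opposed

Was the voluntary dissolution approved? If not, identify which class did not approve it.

Not approved — the Series B shares did not give the required vote.

Series A: 3/5 of 2014524 = 1208714.40, rounded up to 1208715; 1,208,715 required, 1,208,967 in favor — approved.
Series B: 4/5 of 1604436 = 1283548.80, rounded up to 1283549; 1,283,549 required, 1,283,222 in favor — not approved.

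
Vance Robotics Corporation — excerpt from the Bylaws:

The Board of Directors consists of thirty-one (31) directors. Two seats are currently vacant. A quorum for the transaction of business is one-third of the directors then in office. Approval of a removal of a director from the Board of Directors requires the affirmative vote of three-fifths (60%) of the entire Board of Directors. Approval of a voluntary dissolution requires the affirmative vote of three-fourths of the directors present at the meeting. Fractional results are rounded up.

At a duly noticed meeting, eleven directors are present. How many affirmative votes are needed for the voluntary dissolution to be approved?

The voluntary dissolution requires three-fourths of the directors present (11).
3/4 of 11 = 8.25, rounded up to 9.

9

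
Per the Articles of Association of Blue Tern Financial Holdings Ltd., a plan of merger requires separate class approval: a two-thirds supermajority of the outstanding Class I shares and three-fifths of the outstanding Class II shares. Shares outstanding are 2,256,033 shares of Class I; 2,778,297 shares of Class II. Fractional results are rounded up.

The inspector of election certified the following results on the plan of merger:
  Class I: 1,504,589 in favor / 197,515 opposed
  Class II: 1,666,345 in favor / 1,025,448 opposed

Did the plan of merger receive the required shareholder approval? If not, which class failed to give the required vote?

Class I: 2/3 of 2256033 = 1504022; 1,504,022 required, 1,504,589 in favor — approved.
Class II: 3/5 of 2778297 = 1666978.20, rounded up to 1666979; 1,666,979 required, 1,666,345 in favor — not approved.

Not approved — the Class II shares did not give the required vote.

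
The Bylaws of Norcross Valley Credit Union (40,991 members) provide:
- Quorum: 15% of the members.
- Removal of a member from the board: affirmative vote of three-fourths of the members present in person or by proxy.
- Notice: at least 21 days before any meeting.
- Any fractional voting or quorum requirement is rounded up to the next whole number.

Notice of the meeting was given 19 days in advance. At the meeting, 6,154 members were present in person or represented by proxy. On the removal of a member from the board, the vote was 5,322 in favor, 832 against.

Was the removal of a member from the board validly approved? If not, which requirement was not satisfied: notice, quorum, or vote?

Notice: 19 days given; 21 required. Not satisfied.
Quorum: 15% of 40,991 = 6,148.65, rounded up to 6,149; 6,154 present. Satisfied.
Vote: requires three-fourths of those present (6,154); 3/4 of 6154 = 4615.50, rounded up to 4616, so 4,616 needed; 5,322 in favor. Satisfied.

Invalid — notice requirement not satisfied.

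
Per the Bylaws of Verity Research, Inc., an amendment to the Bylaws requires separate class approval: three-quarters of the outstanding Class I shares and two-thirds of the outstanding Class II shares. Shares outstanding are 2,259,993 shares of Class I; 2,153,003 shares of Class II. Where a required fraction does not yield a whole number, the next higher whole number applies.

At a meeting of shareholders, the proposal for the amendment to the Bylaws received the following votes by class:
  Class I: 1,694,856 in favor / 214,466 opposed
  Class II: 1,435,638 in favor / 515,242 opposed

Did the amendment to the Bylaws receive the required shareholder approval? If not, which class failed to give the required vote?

Class I: 3/4 of 2259993 = 1694994.75, rounded up to 1694995; 1,694,995 required, 1,694,856 in favor — not approved.
Class II: 2/3 of 2153003 = 1435335.33, rounded up to 1435336; 1,435,336 required, 1,435,638 in favor — approved.

Not approved — the Class I shares did not give the required vote.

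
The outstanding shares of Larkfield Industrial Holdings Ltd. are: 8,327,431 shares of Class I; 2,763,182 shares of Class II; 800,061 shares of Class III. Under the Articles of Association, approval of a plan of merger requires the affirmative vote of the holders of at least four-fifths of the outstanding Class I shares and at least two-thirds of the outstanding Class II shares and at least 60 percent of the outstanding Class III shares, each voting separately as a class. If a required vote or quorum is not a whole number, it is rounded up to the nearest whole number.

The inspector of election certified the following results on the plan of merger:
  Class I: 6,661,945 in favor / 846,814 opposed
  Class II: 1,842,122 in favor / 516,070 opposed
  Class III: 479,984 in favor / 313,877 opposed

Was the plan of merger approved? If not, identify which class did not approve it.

Class I: 4/5 of 8327431 = 6661944.80, rounded up to 6661945; 6,661,945 required, 6,661,945 in favor — approved.
Class II: 2/3 of 2763182 = 1842121.33, rounded up to 1842122; 1,842,122 required, 1,842,122 in favor — approved.
Class III: 3/5 of 800061 = 480036.60, rounded up to 480037; 480,037 required, 479,984 in favor — not approved.

Not approved — the Class III shares did not give the required vote.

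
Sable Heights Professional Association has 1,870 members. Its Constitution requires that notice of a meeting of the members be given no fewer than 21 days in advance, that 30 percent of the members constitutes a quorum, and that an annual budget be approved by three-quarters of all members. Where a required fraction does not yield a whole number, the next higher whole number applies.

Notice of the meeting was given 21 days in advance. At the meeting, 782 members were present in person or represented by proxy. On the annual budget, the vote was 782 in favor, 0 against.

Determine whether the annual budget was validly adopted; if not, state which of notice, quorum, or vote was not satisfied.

Invalid — vote requirement not satisfied.

Notice: 21 days given; 21 required. Satisfied.
Quorum: 30% of 1,870 = 561; 782 present. Satisfied.
Vote: requires three-fourths of all members (1,870); 3/4 of 1870 = 1402.50, rounded up to 1403, so 1,403 needed; 782 in favor. Not satisfied.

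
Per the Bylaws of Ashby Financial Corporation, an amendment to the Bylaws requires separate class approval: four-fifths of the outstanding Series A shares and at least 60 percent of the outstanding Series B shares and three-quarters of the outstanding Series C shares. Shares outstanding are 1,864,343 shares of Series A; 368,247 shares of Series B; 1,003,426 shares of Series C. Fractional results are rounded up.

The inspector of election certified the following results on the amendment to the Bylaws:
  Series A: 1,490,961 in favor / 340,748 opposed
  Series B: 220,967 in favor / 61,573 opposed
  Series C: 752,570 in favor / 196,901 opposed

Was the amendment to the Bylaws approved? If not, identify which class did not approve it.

Not approved — the Series A shares did not give the required vote.

Series A: 4/5 of 1864343 = 1491474.40, rounded up to 1491475; 1,491,475 required, 1,490,961 in favor — not approved.
Series B: 3/5 of 368247 = 220948.20, rounded up to 220949; 220,949 required, 220,967 in favor — approved.
Series C: 3/4 of 1003426 = 752569.50, rounded up to 752570; 752,570 required, 752,570 in favor — approved.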